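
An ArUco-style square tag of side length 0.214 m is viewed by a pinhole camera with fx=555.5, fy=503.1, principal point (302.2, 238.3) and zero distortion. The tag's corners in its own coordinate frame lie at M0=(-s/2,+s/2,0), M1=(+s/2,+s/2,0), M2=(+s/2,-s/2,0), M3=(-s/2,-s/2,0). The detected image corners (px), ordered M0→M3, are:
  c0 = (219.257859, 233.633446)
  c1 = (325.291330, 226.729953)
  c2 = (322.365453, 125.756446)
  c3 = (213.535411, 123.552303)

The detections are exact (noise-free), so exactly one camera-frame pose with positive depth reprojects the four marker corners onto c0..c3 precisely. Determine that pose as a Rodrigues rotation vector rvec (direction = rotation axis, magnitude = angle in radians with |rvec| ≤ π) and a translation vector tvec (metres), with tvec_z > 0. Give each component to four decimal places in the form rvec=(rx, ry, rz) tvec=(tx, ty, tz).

Intrinsics K: fx=555.5, fy=503.1, cx=302.2, cy=238.3
Marker side s = 0.214 m; corners in marker frame (Z=0):
  M0 = (-0.1070, +0.1070, 0)
  M1 = (+0.1070, +0.1070, 0)
  M2 = (+0.1070, -0.1070, 0)
  M3 = (-0.1070, -0.1070, 0)
Detected image corners:
  c0 = (219.257859, 233.633446) px
  c1 = (325.291330, 226.729953) px
  c2 = (322.365453, 125.756446) px
  c3 = (213.535411, 123.552303) px
Planar DLT: solve 8×8 A·h = b for H (H[2,2]=1):
  H  [+611.51338 +48.36927 +272.46835]
  H  [+60.74894 +510.87925 +177.96161]
  H  [+0.40564 +0.10531 +1.00000]
B = K⁻¹H; ‖b₁‖=0.971762, ‖b₂‖=0.971762; λ = 2/(‖b₁‖+‖b₂‖) = 1.029058, sign → tz>0 ⇒ λ=+1.029058
r₁ = λ·B[:,0] = (+0.90573,-0.07346,+0.41743); r₂ = λ·B[:,1] = (+0.03065,+0.99364,+0.10837)
r₃ = r₁×r₂ = (-0.42274,-0.08536,+0.90222); SVD([r₁ r₂ r₃]) → R = UVᵀ:
  R  [+0.90573 +0.03065 -0.42274]
  R  [-0.07346 +0.99364 -0.08536]
  R  [+0.41743 +0.10837 +0.90222]
t = (-0.05508, -0.12342, +1.02906) m
tr R = 2.801595; θ = arccos((tr R − 1)/2) = 0.449194 rad = 25.737°
axis k = ((R−Rᵀ)₃₂, (R−Rᵀ)₁₃, (R−Rᵀ)₂₁) / (2 sinθ) = (+0.223078, -0.967402, -0.119877)
rvec = θ·k = (+0.100205, -0.434551, -0.053848)

rvec=(0.1002, -0.4346, -0.0538) tvec=(-0.0551, -0.1234, 1.0291)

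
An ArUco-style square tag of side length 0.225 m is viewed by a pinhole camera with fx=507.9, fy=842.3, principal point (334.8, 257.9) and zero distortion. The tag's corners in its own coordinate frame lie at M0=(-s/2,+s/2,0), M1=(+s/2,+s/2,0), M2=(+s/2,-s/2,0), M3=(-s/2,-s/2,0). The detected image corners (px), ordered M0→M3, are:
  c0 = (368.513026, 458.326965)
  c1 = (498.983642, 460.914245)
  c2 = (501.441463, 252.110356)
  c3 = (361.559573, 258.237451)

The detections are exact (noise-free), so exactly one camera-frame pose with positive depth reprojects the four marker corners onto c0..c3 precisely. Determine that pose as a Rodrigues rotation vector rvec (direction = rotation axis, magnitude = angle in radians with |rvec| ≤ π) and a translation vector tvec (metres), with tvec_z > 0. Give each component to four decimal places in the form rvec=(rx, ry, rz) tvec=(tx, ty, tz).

rvec=(0.2778, 0.1568, -0.0488) tvec=(0.1636, 0.1054, 0.8613)

Intrinsics K: fx=507.9, fy=842.3, cx=334.8, cy=257.9
Marker side s = 0.225 m; corners in marker frame (Z=0):
  M0 = (-0.1125, +0.1125, 0)
  M1 = (+0.1125, +0.1125, 0)
  M2 = (+0.1125, -0.1125, 0)
  M3 = (-0.1125, -0.1125, 0)
Detected image corners:
  c0 = (368.513026, 458.326965) px
  c1 = (498.983642, 460.914245) px
  c2 = (501.441463, 252.110356) px
  c3 = (361.559573, 258.237451) px
Planar DLT: solve 8×8 A·h = b for H (H[2,2]=1):
  H  [+519.26180 +145.64095 +431.24407]
  H  [-73.92401 +1019.94518 +361.01006]
  H  [-0.18674 +0.31254 +1.00000]
B = K⁻¹H; ‖b₁‖=1.160987, ‖b₂‖=1.160987; λ = 2/(‖b₁‖+‖b₂‖) = 0.861336, sign → tz>0 ⇒ λ=+0.861336
r₁ = λ·B[:,0] = (+0.98663,-0.02635,-0.16084); r₂ = λ·B[:,1] = (+0.06954,+0.96057,+0.26920)
r₃ = r₁×r₂ = (+0.14741,-0.27678,+0.94956); SVD([r₁ r₂ r₃]) → R = UVᵀ:
  R  [+0.98663 +0.06954 +0.14741]
  R  [-0.02635 +0.96057 -0.27678]
  R  [-0.16084 +0.26920 +0.94956]
t = (+0.16356, +0.10544, +0.86134) m
tr R = 2.896758; θ = arccos((tr R − 1)/2) = 0.322712 rad = 18.490°
axis k = ((R−Rᵀ)₃₂, (R−Rᵀ)₁₃, (R−Rᵀ)₂₁) / (2 sinθ) = (+0.860795, +0.485983, -0.151170)
rvec = θ·k = (+0.277789, +0.156832, -0.048784)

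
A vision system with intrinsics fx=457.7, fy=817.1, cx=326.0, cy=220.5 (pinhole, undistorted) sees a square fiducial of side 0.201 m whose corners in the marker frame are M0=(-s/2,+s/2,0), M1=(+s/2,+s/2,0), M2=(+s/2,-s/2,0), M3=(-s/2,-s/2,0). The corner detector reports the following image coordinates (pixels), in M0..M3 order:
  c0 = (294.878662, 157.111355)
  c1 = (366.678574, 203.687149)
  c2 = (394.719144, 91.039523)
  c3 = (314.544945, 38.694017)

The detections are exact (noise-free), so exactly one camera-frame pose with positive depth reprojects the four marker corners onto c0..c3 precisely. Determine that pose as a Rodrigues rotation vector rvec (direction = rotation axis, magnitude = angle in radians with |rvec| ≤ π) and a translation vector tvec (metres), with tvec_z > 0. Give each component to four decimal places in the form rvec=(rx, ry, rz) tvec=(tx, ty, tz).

rvec=(0.6769, 0.1054, 0.3389) tvec=(0.0401, -0.1321, 1.1410)

Intrinsics K: fx=457.7, fy=817.1, cx=326.0, cy=220.5
Marker side s = 0.201 m; corners in marker frame (Z=0):
  M0 = (-0.1005, +0.1005, 0)
  M1 = (+0.1005, +0.1005, 0)
  M2 = (+0.1005, -0.1005, 0)
  M3 = (-0.1005, -0.1005, 0)
Detected image corners:
  c0 = (294.878662, 157.111355) px
  c1 = (366.678574, 203.687149) px
  c2 = (394.719144, 91.039523) px
  c3 = (314.544945, 38.694017) px
Planar DLT: solve 8×8 A·h = b for H (H[2,2]=1):
  H  [+381.03680 +70.50559 +342.08979]
  H  [+246.76070 +642.47565 +125.86826]
  H  [+0.01210 +0.55209 +1.00000]
B = K⁻¹H; ‖b₁‖=0.876453, ‖b₂‖=0.876453; λ = 2/(‖b₁‖+‖b₂‖) = 1.140963, sign → tz>0 ⇒ λ=+1.140963
r₁ = λ·B[:,0] = (+0.94002,+0.34084,+0.01381); r₂ = λ·B[:,1] = (-0.27290,+0.72714,+0.62992)
r₃ = r₁×r₂ = (+0.20466,-0.59590,+0.77654); SVD([r₁ r₂ r₃]) → R = UVᵀ:
  R  [+0.94002 -0.27290 +0.20466]
  R  [+0.34084 +0.72714 -0.59590]
  R  [+0.01381 +0.62992 +0.77654]
t = (+0.04011, -0.13214, +1.14096) m
tr R = 2.443699; θ = arccos((tr R − 1)/2) = 0.764326 rad = 43.793°
axis k = ((R−Rᵀ)₃₂, (R−Rᵀ)₁₃, (R−Rᵀ)₂₁) / (2 sinθ) = (+0.885642, +0.137888, +0.443424)
rvec = θ·k = (+0.676919, +0.105391, +0.338920)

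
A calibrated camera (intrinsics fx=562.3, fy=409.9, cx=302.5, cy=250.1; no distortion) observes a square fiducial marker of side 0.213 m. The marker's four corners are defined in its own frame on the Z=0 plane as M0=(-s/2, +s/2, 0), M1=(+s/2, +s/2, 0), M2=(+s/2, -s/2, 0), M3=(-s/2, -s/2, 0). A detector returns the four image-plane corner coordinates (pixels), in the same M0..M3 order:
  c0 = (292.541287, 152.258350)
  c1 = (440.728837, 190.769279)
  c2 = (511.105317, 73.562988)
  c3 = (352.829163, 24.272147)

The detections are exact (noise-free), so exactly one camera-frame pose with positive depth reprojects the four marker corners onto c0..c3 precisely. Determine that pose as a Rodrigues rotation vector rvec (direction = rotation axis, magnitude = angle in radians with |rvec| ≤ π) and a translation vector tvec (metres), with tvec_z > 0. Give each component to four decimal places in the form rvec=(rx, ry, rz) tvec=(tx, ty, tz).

rvec=(0.3337, -0.1379, 0.3266) tvec=(0.1230, -0.2363, 0.7095)

Intrinsics K: fx=562.3, fy=409.9, cx=302.5, cy=250.1
Marker side s = 0.213 m; corners in marker frame (Z=0):
  M0 = (-0.1065, +0.1065, 0)
  M1 = (+0.1065, +0.1065, 0)
  M2 = (+0.1065, -0.1065, 0)
  M3 = (-0.1065, -0.1065, 0)
Detected image corners:
  c0 = (292.541287, 152.258350) px
  c1 = (440.728837, 190.769279) px
  c2 = (511.105317, 73.562988) px
  c3 = (352.829163, 24.272147) px
Planar DLT: solve 8×8 A·h = b for H (H[2,2]=1):
  H  [+822.99846 -139.33630 +399.97574]
  H  [+233.86208 +621.24788 +113.57589]
  H  [+0.26211 +0.42086 +1.00000]
B = K⁻¹H; ‖b₁‖=1.409477, ‖b₂‖=1.409477; λ = 2/(‖b₁‖+‖b₂‖) = 0.709483, sign → tz>0 ⇒ λ=+0.709483
r₁ = λ·B[:,0] = (+0.93838,+0.29132,+0.18596); r₂ = λ·B[:,1] = (-0.33644,+0.89311,+0.29859)
r₃ = r₁×r₂ = (-0.07910,-0.34276,+0.93609); SVD([r₁ r₂ r₃]) → R = UVᵀ:
  R  [+0.93838 -0.33644 -0.07910]
  R  [+0.29132 +0.89311 -0.34276]
  R  [+0.18596 +0.29859 +0.93609]
t = (+0.12299, -0.23631, +0.70948) m
tr R = 2.767578; θ = arccos((tr R − 1)/2) = 0.486897 rad = 27.897°
axis k = ((R−Rᵀ)₃₂, (R−Rᵀ)₁₃, (R−Rᵀ)₂₁) / (2 sinθ) = (+0.685368, -0.283259, +0.670847)
rvec = θ·k = (+0.333703, -0.137918, +0.326633)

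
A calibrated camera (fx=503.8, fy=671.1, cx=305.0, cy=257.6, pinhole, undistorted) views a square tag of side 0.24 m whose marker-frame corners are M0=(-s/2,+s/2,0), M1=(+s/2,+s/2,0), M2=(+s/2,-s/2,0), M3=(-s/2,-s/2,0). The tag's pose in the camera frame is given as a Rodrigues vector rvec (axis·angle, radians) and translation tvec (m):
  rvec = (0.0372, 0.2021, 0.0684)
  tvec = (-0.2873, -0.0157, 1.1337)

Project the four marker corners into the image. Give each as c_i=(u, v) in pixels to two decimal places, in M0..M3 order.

Intrinsics K: fx=503.8, fy=671.1, cx=305.0, cy=257.6
Marker side s = 0.24 m; corners in marker frame (Z=0):
  M0 = (-0.1200, +0.1200, 0)
  M1 = (+0.1200, +0.1200, 0)
  M2 = (+0.1200, -0.1200, 0)
  M3 = (-0.1200, -0.1200, 0)
rvec = (0.0372, 0.2021, 0.0684), |rvec| = θ = 0.21658 rad = 12.409°
Rodrigues: sinθ=0.21489, 1−cosθ=0.02336; R = I + sinθ·[k]× + (1−cosθ)·[k]×²:
    [+0.97733 -0.06412 +0.20179]
    [+0.07161 +0.99698 -0.03003]
    [-0.19926 +0.04379 +0.97897]
t = (-0.2873, -0.0157, 1.1337) m
M0: Pc = R·M0+t = (-0.41227, +0.09534, +1.16287); u = 503.8·(-0.41227)/1.16287 + 305.0 = 126.3865, v = 671.1·(+0.09534)/1.16287 + 257.6 = 312.6241
M1: Pc = R·M1+t = (-0.17772, +0.11253, +1.11504); u = 503.8·(-0.17772)/1.11504 + 305.0 = 224.7046, v = 671.1·(+0.11253)/1.11504 + 257.6 = 325.3278
M2: Pc = R·M2+t = (-0.16233, -0.12674, +1.10453); u = 503.8·(-0.16233)/1.10453 + 305.0 = 230.9598, v = 671.1·(-0.12674)/1.10453 + 257.6 = 180.5918
M3: Pc = R·M3+t = (-0.39688, -0.14393, +1.15236); u = 503.8·(-0.39688)/1.15236 + 305.0 = 131.4854, v = 671.1·(-0.14393)/1.15236 + 257.6 = 173.7786

c0=(126.39, 312.62) c1=(224.70, 325.33) c2=(230.96, 180.59) c3=(131.49, 173.78)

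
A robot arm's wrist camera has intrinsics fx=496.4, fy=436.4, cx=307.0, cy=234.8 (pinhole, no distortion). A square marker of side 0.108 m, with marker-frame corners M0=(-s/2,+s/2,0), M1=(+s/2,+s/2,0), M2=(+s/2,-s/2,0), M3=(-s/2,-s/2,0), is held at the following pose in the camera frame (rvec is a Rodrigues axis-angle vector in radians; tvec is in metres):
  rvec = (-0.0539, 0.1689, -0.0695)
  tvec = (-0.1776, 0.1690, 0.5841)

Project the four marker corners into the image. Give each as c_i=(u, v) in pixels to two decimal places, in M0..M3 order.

Intrinsics K: fx=496.4, fy=436.4, cx=307.0, cy=234.8
Marker side s = 0.108 m; corners in marker frame (Z=0):
  M0 = (-0.0540, +0.0540, 0)
  M1 = (+0.0540, +0.0540, 0)
  M2 = (+0.0540, -0.0540, 0)
  M3 = (-0.0540, -0.0540, 0)
rvec = (-0.0539, 0.1689, -0.0695), |rvec| = θ = 0.19043 rad = 10.911°
Rodrigues: sinθ=0.18928, 1−cosθ=0.01808; R = I + sinθ·[k]× + (1−cosθ)·[k]×²:
    [+0.98337 +0.06454 +0.16975]
    [-0.07362 +0.99614 +0.04772]
    [-0.16601 -0.05943 +0.98433]
t = (-0.1776, 0.1690, 0.5841) m
M0: Pc = R·M0+t = (-0.22722, +0.22677, +0.58986); u = 496.4·(-0.22722)/0.58986 + 307.0 = 115.7831, v = 436.4·(+0.22677)/0.58986 + 234.8 = 402.5719
M1: Pc = R·M1+t = (-0.12101, +0.21882, +0.57193); u = 496.4·(-0.12101)/0.57193 + 307.0 = 201.9678, v = 436.4·(+0.21882)/0.57193 + 234.8 = 401.7646
M2: Pc = R·M2+t = (-0.12798, +0.11123, +0.57834); u = 496.4·(-0.12798)/0.57834 + 307.0 = 197.1504, v = 436.4·(+0.11123)/0.57834 + 234.8 = 318.7327
M3: Pc = R·M3+t = (-0.23419, +0.11918, +0.59627); u = 496.4·(-0.23419)/0.59627 + 307.0 = 112.0382, v = 436.4·(+0.11918)/0.59627 + 234.8 = 322.0280

c0=(115.78, 402.57) c1=(201.97, 401.76) c2=(197.15, 318.73) c3=(112.04, 322.03)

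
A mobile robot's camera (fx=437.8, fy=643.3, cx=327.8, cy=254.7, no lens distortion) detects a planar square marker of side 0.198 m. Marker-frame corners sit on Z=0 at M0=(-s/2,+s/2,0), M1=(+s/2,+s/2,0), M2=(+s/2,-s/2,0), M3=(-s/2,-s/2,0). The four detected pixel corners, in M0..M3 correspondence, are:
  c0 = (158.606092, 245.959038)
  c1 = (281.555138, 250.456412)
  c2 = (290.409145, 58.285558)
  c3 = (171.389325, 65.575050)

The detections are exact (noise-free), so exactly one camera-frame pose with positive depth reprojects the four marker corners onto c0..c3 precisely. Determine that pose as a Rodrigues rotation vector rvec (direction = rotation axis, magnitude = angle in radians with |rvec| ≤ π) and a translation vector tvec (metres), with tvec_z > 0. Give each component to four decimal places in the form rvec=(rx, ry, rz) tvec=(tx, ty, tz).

rvec=(-0.1337, 0.2129, 0.0397) tvec=(-0.1580, -0.1047, 0.6643)

Intrinsics K: fx=437.8, fy=643.3, cx=327.8, cy=254.7
Marker side s = 0.198 m; corners in marker frame (Z=0):
  M0 = (-0.0990, +0.0990, 0)
  M1 = (+0.0990, +0.0990, 0)
  M2 = (+0.0990, -0.0990, 0)
  M3 = (-0.0990, -0.0990, 0)
Detected image corners:
  c0 = (158.606092, 245.959038) px
  c1 = (281.555138, 250.456412) px
  c2 = (290.409145, 58.285558) px
  c3 = (171.389325, 65.575050) px
Planar DLT: solve 8×8 A·h = b for H (H[2,2]=1):
  H  [+538.45650 -98.41394 +223.67064]
  H  [-57.39891 +909.96235 +153.31407]
  H  [-0.32102 -0.19273 +1.00000]
B = K⁻¹H; ‖b₁‖=1.505390, ‖b₂‖=1.505390; λ = 2/(‖b₁‖+‖b₂‖) = 0.664280, sign → tz>0 ⇒ λ=+0.664280
r₁ = λ·B[:,0] = (+0.97667,+0.02516,-0.21325); r₂ = λ·B[:,1] = (-0.05346,+0.99033,-0.12803)
r₃ = r₁×r₂ = (+0.20796,+0.13644,+0.96857); SVD([r₁ r₂ r₃]) → R = UVᵀ:
  R  [+0.97667 -0.05346 +0.20796]
  R  [+0.02516 +0.99033 +0.13644]
  R  [-0.21325 -0.12803 +0.96857]
t = (-0.15800, -0.10469, +0.66428) m
tr R = 2.935576; θ = arccos((tr R − 1)/2) = 0.254505 rad = 14.582°
axis k = ((R−Rᵀ)₃₂, (R−Rᵀ)₁₃, (R−Rᵀ)₂₁) / (2 sinθ) = (-0.525231, +0.836511, +0.156145)
rvec = θ·k = (-0.133674, +0.212896, +0.039740)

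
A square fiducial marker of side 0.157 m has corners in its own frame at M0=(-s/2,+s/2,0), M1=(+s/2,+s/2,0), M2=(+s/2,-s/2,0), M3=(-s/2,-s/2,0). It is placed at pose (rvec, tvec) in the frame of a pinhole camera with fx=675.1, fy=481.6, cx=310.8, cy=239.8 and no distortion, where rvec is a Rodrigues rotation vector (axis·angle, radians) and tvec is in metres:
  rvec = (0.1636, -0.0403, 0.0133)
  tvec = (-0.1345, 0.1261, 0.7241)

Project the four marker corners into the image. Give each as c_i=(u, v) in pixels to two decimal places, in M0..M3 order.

Intrinsics K: fx=675.1, fy=481.6, cx=310.8, cy=239.8
Marker side s = 0.157 m; corners in marker frame (Z=0):
  M0 = (-0.0785, +0.0785, 0)
  M1 = (+0.0785, +0.0785, 0)
  M2 = (+0.0785, -0.0785, 0)
  M3 = (-0.0785, -0.0785, 0)
rvec = (0.1636, -0.0403, 0.0133), |rvec| = θ = 0.16901 rad = 9.684°
Rodrigues: sinθ=0.16821, 1−cosθ=0.01425; R = I + sinθ·[k]× + (1−cosθ)·[k]×²:
    [+0.99910 -0.01653 -0.03902]
    [+0.00995 +0.98656 -0.16309]
    [+0.04119 +0.16255 +0.98584]
t = (-0.1345, 0.1261, 0.7241) m
M0: Pc = R·M0+t = (-0.21423, +0.20276, +0.73363); u = 675.1·(-0.21423)/0.73363 + 310.8 = 113.6637, v = 481.6·(+0.20276)/0.73363 + 239.8 = 372.9075
M1: Pc = R·M1+t = (-0.05737, +0.20433, +0.74009); u = 675.1·(-0.05737)/0.74009 + 310.8 = 258.4702, v = 481.6·(+0.20433)/0.74009 + 239.8 = 372.7606
M2: Pc = R·M2+t = (-0.05477, +0.04944, +0.71457); u = 675.1·(-0.05477)/0.71457 + 310.8 = 259.0524, v = 481.6·(+0.04944)/0.71457 + 239.8 = 273.1182
M3: Pc = R·M3+t = (-0.21163, +0.04787, +0.70811); u = 675.1·(-0.21163)/0.70811 + 310.8 = 109.0322, v = 481.6·(+0.04787)/0.70811 + 239.8 = 272.3603

c0=(113.66, 372.91) c1=(258.47, 372.76) c2=(259.05, 273.12) c3=(109.03, 272.36)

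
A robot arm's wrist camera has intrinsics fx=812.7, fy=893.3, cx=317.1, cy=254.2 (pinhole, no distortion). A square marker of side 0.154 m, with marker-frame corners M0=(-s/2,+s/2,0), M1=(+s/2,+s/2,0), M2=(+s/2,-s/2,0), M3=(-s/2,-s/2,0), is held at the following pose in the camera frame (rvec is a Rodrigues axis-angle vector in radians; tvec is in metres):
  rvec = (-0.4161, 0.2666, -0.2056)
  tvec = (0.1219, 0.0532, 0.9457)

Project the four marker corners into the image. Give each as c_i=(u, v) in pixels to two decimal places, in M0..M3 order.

c0=(369.63, 390.06) c1=(503.39, 356.65) c2=(472.32, 221.74) c3=(348.35, 257.39)

Intrinsics K: fx=812.7, fy=893.3, cx=317.1, cy=254.2
Marker side s = 0.154 m; corners in marker frame (Z=0):
  M0 = (-0.0770, +0.0770, 0)
  M1 = (+0.0770, +0.0770, 0)
  M2 = (+0.0770, -0.0770, 0)
  M3 = (-0.0770, -0.0770, 0)
rvec = (-0.4161, 0.2666, -0.2056), |rvec| = θ = 0.53524 rad = 30.667°
Rodrigues: sinθ=0.51005, 1−cosθ=0.13986; R = I + sinθ·[k]× + (1−cosθ)·[k]×²:
    [+0.94467 +0.14177 +0.29582]
    [-0.25008 +0.89484 +0.36976]
    [-0.21229 -0.42327 +0.88078]
t = (0.1219, 0.0532, 0.9457) m
M0: Pc = R·M0+t = (+0.06008, +0.14136, +0.92945); u = 812.7·(+0.06008)/0.92945 + 317.1 = 369.6302, v = 893.3·(+0.14136)/0.92945 + 254.2 = 390.0601
M1: Pc = R·M1+t = (+0.20556, +0.10285, +0.89676); u = 812.7·(+0.20556)/0.89676 + 317.1 = 503.3869, v = 893.3·(+0.10285)/0.89676 + 254.2 = 356.6498
M2: Pc = R·M2+t = (+0.18372, -0.03496, +0.96195); u = 812.7·(+0.18372)/0.96195 + 317.1 = 472.3185, v = 893.3·(-0.03496)/0.96195 + 254.2 = 221.7360
M3: Pc = R·M3+t = (+0.03824, +0.00355, +0.99464); u = 812.7·(+0.03824)/0.99464 + 317.1 = 348.3489, v = 893.3·(+0.00355)/0.99464 + 254.2 = 257.3911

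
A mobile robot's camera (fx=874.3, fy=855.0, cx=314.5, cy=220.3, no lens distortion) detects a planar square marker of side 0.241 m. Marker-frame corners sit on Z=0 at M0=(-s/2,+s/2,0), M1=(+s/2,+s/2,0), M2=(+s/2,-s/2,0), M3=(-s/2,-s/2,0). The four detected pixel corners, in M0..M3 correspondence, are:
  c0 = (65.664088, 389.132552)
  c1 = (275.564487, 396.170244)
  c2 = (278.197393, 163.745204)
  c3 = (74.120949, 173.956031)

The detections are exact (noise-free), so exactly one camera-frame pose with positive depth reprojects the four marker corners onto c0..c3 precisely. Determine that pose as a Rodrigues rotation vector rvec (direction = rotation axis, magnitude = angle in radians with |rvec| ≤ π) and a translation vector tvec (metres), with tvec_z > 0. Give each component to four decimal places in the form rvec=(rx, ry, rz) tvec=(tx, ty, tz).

rvec=(-0.1160, 0.3020, -0.0115) tvec=(-0.1532, 0.0635, 0.9234)

Intrinsics K: fx=874.3, fy=855.0, cx=314.5, cy=220.3
Marker side s = 0.241 m; corners in marker frame (Z=0):
  M0 = (-0.1205, +0.1205, 0)
  M1 = (+0.1205, +0.1205, 0)
  M2 = (+0.1205, -0.1205, 0)
  M3 = (-0.1205, -0.1205, 0)
Detected image corners:
  c0 = (65.664088, 389.132552) px
  c1 = (275.564487, 396.170244) px
  c2 = (278.197393, 163.745204) px
  c3 = (74.120949, 173.956031) px
Planar DLT: solve 8×8 A·h = b for H (H[2,2]=1):
  H  [+803.08816 -45.20704 +169.42933]
  H  [-97.15629 +892.06175 +279.09158]
  H  [-0.32068 -0.12534 +1.00000]
B = K⁻¹H; ‖b₁‖=1.082941, ‖b₂‖=1.082941; λ = 2/(‖b₁‖+‖b₂‖) = 0.923412, sign → tz>0 ⇒ λ=+0.923412
r₁ = λ·B[:,0] = (+0.95472,-0.02863,-0.29612); r₂ = λ·B[:,1] = (-0.00611,+0.99326,-0.11574)
r₃ = r₁×r₂ = (+0.29744,+0.11231,+0.94811); SVD([r₁ r₂ r₃]) → R = UVᵀ:
  R  [+0.95472 -0.00611 +0.29744]
  R  [-0.02863 +0.99326 +0.11231]
  R  [-0.29612 -0.11574 +0.94811]
t = (-0.15322, +0.06350, +0.92341) m
tr R = 2.896092; θ = arccos((tr R − 1)/2) = 0.323760 rad = 18.550°
axis k = ((R−Rᵀ)₃₂, (R−Rᵀ)₁₃, (R−Rᵀ)₂₁) / (2 sinθ) = (-0.358420, +0.932889, -0.035391)
rvec = θ·k = (-0.116042, +0.302032, -0.011458)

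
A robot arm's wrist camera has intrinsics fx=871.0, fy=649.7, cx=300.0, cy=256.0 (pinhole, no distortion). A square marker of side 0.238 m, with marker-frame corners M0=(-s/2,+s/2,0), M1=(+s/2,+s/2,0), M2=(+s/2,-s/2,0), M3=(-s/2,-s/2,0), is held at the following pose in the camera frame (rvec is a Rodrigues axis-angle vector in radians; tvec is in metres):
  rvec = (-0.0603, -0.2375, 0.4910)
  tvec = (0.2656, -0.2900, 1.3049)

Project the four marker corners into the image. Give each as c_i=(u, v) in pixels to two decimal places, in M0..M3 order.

c0=(375.09, 132.04) c1=(506.84, 192.42) c2=(573.59, 92.36) c3=(447.20, 29.36)

Intrinsics K: fx=871.0, fy=649.7, cx=300.0, cy=256.0
Marker side s = 0.238 m; corners in marker frame (Z=0):
  M0 = (-0.1190, +0.1190, 0)
  M1 = (+0.1190, +0.1190, 0)
  M2 = (+0.1190, -0.1190, 0)
  M3 = (-0.1190, -0.1190, 0)
rvec = (-0.0603, -0.2375, 0.4910), |rvec| = θ = 0.54875 rad = 31.441°
Rodrigues: sinθ=0.52162, 1−cosθ=0.14682; R = I + sinθ·[k]× + (1−cosθ)·[k]×²:
    [+0.85495 -0.45974 -0.24019]
    [+0.47371 +0.88068 +0.00046]
    [+0.21132 -0.11418 +0.97072]
t = (0.2656, -0.2900, 1.3049) m
M0: Pc = R·M0+t = (+0.10915, -0.24157, +1.26617); u = 871.0·(+0.10915)/1.26617 + 300.0 = 375.0856, v = 649.7·(-0.24157)/1.26617 + 256.0 = 132.0445
M1: Pc = R·M1+t = (+0.31263, -0.12883, +1.31646); u = 871.0·(+0.31263)/1.31646 + 300.0 = 506.8429, v = 649.7·(-0.12883)/1.31646 + 256.0 = 192.4210
M2: Pc = R·M2+t = (+0.42205, -0.33843, +1.34363); u = 871.0·(+0.42205)/1.34363 + 300.0 = 573.5896, v = 649.7·(-0.33843)/1.34363 + 256.0 = 92.3560
M3: Pc = R·M3+t = (+0.21857, -0.45117, +1.29334); u = 871.0·(+0.21857)/1.29334 + 300.0 = 447.1962, v = 649.7·(-0.45117)/1.29334 + 256.0 = 29.3567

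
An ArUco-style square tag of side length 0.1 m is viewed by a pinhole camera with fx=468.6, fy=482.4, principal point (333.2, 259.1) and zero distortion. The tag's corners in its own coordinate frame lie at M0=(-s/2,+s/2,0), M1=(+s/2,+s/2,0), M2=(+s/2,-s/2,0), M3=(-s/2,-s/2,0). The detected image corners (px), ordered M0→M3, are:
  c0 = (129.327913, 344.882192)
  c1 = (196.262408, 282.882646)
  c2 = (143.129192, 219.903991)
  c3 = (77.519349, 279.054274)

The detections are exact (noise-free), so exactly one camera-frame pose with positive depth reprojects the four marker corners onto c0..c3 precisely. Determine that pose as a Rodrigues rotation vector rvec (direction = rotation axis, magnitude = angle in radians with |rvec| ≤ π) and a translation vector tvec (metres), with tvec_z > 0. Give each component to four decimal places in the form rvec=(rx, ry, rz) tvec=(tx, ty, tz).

Intrinsics K: fx=468.6, fy=482.4, cx=333.2, cy=259.1
Marker side s = 0.1 m; corners in marker frame (Z=0):
  M0 = (-0.0500, +0.0500, 0)
  M1 = (+0.0500, +0.0500, 0)
  M2 = (+0.0500, -0.0500, 0)
  M3 = (-0.0500, -0.0500, 0)
Detected image corners:
  c0 = (129.327913, 344.882192) px
  c1 = (196.262408, 282.882646) px
  c2 = (143.129192, 219.903991) px
  c3 = (77.519349, 279.054274) px
Planar DLT: solve 8×8 A·h = b for H (H[2,2]=1):
  H  [+682.53046 +481.69531 +136.38767]
  H  [-564.44971 +555.10555 +280.95224]
  H  [+0.14582 -0.31533 +1.00000]
B = K⁻¹H; ‖b₁‖=1.846612, ‖b₂‖=1.846612; λ = 2/(‖b₁‖+‖b₂‖) = 0.541532, sign → tz>0 ⇒ λ=+0.541532
r₁ = λ·B[:,0] = (+0.73261,-0.67605,+0.07897); r₂ = λ·B[:,1] = (+0.67809,+0.71487,-0.17076)
r₃ = r₁×r₂ = (+0.05899,+0.17865,+0.98214); SVD([r₁ r₂ r₃]) → R = UVᵀ:
  R  [+0.73261 +0.67809 +0.05899]
  R  [-0.67605 +0.71487 +0.17865]
  R  [+0.07897 -0.17076 +0.98214]
t = (-0.22744, +0.02453, +0.54153) m
tr R = 2.429620; θ = arccos((tr R − 1)/2) = 0.774444 rad = 44.372°
axis k = ((R−Rᵀ)₃₂, (R−Rᵀ)₁₃, (R−Rᵀ)₂₁) / (2 sinθ) = (-0.249824, -0.014280, -0.968186)
rvec = θ·k = (-0.193474, -0.011059, -0.749806)

rvec=(-0.1935, -0.0111, -0.7498) tvec=(-0.2274, 0.0245, 0.5415)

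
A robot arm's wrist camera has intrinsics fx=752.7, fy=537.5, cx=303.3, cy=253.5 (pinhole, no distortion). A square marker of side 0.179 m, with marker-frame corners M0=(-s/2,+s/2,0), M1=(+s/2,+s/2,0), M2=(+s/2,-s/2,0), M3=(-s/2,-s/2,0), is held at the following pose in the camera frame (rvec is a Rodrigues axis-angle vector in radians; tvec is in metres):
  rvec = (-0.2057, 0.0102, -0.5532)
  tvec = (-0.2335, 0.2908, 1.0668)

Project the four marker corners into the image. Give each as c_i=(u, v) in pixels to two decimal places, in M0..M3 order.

c0=(113.81, 465.36) c1=(224.18, 415.97) c2=(162.30, 337.28) c3=(55.06, 384.46)

Intrinsics K: fx=752.7, fy=537.5, cx=303.3, cy=253.5
Marker side s = 0.179 m; corners in marker frame (Z=0):
  M0 = (-0.0895, +0.0895, 0)
  M1 = (+0.0895, +0.0895, 0)
  M2 = (+0.0895, -0.0895, 0)
  M3 = (-0.0895, -0.0895, 0)
rvec = (-0.2057, 0.0102, -0.5532), |rvec| = θ = 0.59029 rad = 33.821°
Rodrigues: sinθ=0.55661, 1−cosθ=0.16922; R = I + sinθ·[k]× + (1−cosθ)·[k]×²:
    [+0.85133 +0.52061 +0.06488]
    [-0.52265 +0.83083 +0.19122]
    [+0.04565 -0.19670 +0.97940]
t = (-0.2335, 0.2908, 1.0668) m
M0: Pc = R·M0+t = (-0.26310, +0.41194, +1.04511); u = 752.7·(-0.26310)/1.04511 + 303.3 = 113.8130, v = 537.5·(+0.41194)/1.04511 + 253.5 = 465.3587
M1: Pc = R·M1+t = (-0.11071, +0.31838, +1.05328); u = 752.7·(-0.11071)/1.05328 + 303.3 = 224.1827, v = 537.5·(+0.31838)/1.05328 + 253.5 = 415.9737
M2: Pc = R·M2+t = (-0.20390, +0.16966, +1.08849); u = 752.7·(-0.20390)/1.08849 + 303.3 = 162.3009, v = 537.5·(+0.16966)/1.08849 + 253.5 = 337.2806
M3: Pc = R·M3+t = (-0.35629, +0.26322, +1.08032); u = 752.7·(-0.35629)/1.08032 + 303.3 = 55.0603, v = 537.5·(+0.26322)/1.08032 + 253.5 = 384.4609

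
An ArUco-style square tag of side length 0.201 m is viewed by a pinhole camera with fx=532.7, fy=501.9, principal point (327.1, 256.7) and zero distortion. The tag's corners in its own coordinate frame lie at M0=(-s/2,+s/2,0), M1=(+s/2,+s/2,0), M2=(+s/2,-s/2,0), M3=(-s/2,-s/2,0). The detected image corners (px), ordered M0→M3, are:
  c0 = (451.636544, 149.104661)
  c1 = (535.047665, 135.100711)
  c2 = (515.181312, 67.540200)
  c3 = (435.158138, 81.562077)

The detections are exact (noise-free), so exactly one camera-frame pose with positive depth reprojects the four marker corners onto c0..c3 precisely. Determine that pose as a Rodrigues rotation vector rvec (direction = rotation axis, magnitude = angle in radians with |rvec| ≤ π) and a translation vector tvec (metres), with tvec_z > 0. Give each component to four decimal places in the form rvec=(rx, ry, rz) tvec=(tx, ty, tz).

Intrinsics K: fx=532.7, fy=501.9, cx=327.1, cy=256.7
Marker side s = 0.201 m; corners in marker frame (Z=0):
  M0 = (-0.1005, +0.1005, 0)
  M1 = (+0.1005, +0.1005, 0)
  M2 = (+0.1005, -0.1005, 0)
  M3 = (-0.1005, -0.1005, 0)
Detected image corners:
  c0 = (451.636544, 149.104661) px
  c1 = (535.047665, 135.100711) px
  c2 = (515.181312, 67.540200) px
  c3 = (435.158138, 81.562077) px
Planar DLT: solve 8×8 A·h = b for H (H[2,2]=1):
  H  [+385.96846 -4.97080 +483.90299]
  H  [-74.28427 +314.74872 +107.68827]
  H  [-0.04216 -0.19689 +1.00000]
B = K⁻¹H; ‖b₁‖=0.762186, ‖b₂‖=0.762186; λ = 2/(‖b₁‖+‖b₂‖) = 1.312016, sign → tz>0 ⇒ λ=+1.312016
r₁ = λ·B[:,0] = (+0.98459,-0.16589,-0.05532); r₂ = λ·B[:,1] = (+0.14638,+0.95490,-0.25832)
r₃ = r₁×r₂ = (+0.09568,+0.24624,+0.96447); SVD([r₁ r₂ r₃]) → R = UVᵀ:
  R  [+0.98459 +0.14638 +0.09568]
  R  [-0.16589 +0.95490 +0.24624]
  R  [-0.05532 -0.25832 +0.96447]
t = (+0.38620, -0.38953, +1.31202) m
tr R = 2.903969; θ = arccos((tr R − 1)/2) = 0.311142 rad = 17.827°
axis k = ((R−Rᵀ)₃₂, (R−Rᵀ)₁₃, (R−Rᵀ)₂₁) / (2 sinθ) = (-0.824063, +0.246609, -0.510004)
rvec = θ·k = (-0.256400, +0.076730, -0.158684)

rvec=(-0.2564, 0.0767, -0.1587) tvec=(0.3862, -0.3895, 1.3120)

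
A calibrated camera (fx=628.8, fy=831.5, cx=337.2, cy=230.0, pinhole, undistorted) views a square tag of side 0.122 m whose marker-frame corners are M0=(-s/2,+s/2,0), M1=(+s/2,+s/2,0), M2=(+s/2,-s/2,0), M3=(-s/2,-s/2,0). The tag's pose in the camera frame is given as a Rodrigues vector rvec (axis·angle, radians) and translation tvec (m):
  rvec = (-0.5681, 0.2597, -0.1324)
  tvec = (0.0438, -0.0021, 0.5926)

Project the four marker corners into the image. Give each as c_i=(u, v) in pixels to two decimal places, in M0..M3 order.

Intrinsics K: fx=628.8, fy=831.5, cx=337.2, cy=230.0
Marker side s = 0.122 m; corners in marker frame (Z=0):
  M0 = (-0.0610, +0.0610, 0)
  M1 = (+0.0610, +0.0610, 0)
  M2 = (+0.0610, -0.0610, 0)
  M3 = (-0.0610, -0.0610, 0)
rvec = (-0.5681, 0.2597, -0.1324), |rvec| = θ = 0.63852 rad = 36.585°
Rodrigues: sinθ=0.59601, 1−cosθ=0.19702; R = I + sinθ·[k]× + (1−cosθ)·[k]×²:
    [+0.95894 +0.05229 +0.27876]
    [-0.19488 +0.83557 +0.51366]
    [-0.20606 -0.54689 +0.81145]
t = (0.0438, -0.0021, 0.5926) m
M0: Pc = R·M0+t = (-0.01151, +0.06076, +0.57181); u = 628.8·(-0.01151)/0.57181 + 337.2 = 324.5478, v = 831.5·(+0.06076)/0.57181 + 230.0 = 318.3507
M1: Pc = R·M1+t = (+0.10548, +0.03698, +0.54667); u = 628.8·(+0.10548)/0.54667 + 337.2 = 458.5326, v = 831.5·(+0.03698)/0.54667 + 230.0 = 286.2507
M2: Pc = R·M2+t = (+0.09911, -0.06496, +0.61339); u = 628.8·(+0.09911)/0.61339 + 337.2 = 438.7952, v = 831.5·(-0.06496)/0.61339 + 230.0 = 141.9451
M3: Pc = R·M3+t = (-0.01788, -0.04118, +0.63853); u = 628.8·(-0.01788)/0.63853 + 337.2 = 319.5877, v = 831.5·(-0.04118)/0.63853 + 230.0 = 176.3724

c0=(324.55, 318.35) c1=(458.53, 286.25) c2=(438.80, 141.95) c3=(319.59, 176.37)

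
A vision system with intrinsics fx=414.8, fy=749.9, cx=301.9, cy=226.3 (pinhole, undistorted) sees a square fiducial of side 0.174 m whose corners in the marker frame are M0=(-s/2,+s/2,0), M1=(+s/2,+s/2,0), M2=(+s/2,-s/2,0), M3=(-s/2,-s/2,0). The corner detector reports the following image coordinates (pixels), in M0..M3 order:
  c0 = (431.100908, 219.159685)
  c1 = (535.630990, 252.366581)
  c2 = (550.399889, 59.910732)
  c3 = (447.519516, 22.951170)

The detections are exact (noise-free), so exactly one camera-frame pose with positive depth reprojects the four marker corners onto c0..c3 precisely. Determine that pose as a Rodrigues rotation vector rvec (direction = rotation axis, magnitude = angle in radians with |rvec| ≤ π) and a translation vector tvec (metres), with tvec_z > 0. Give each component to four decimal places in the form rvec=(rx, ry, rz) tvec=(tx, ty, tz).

Intrinsics K: fx=414.8, fy=749.9, cx=301.9, cy=226.3
Marker side s = 0.174 m; corners in marker frame (Z=0):
  M0 = (-0.0870, +0.0870, 0)
  M1 = (+0.0870, +0.0870, 0)
  M2 = (+0.0870, -0.0870, 0)
  M3 = (-0.0870, -0.0870, 0)
Detected image corners:
  c0 = (431.100908, 219.159685) px
  c1 = (535.630990, 252.366581) px
  c2 = (550.399889, 59.910732) px
  c3 = (447.519516, 22.951170) px
Planar DLT: solve 8×8 A·h = b for H (H[2,2]=1):
  H  [+656.93818 -125.30538 +491.77209]
  H  [+218.89812 +1106.65078 +138.17138]
  H  [+0.12412 -0.07276 +1.00000]
B = K⁻¹H; ‖b₁‖=1.520010, ‖b₂‖=1.520010; λ = 2/(‖b₁‖+‖b₂‖) = 0.657890, sign → tz>0 ⇒ λ=+0.657890
r₁ = λ·B[:,0] = (+0.98250,+0.16740,+0.08165); r₂ = λ·B[:,1] = (-0.16390,+0.98531,-0.04787)
r₃ = r₁×r₂ = (-0.08847,+0.03365,+0.99551); SVD([r₁ r₂ r₃]) → R = UVᵀ:
  R  [+0.98250 -0.16390 -0.08847]
  R  [+0.16740 +0.98531 +0.03365]
  R  [+0.08165 -0.04787 +0.99551]
t = (+0.30115, -0.07732, +0.65789) m
tr R = 2.963327; θ = arccos((tr R − 1)/2) = 0.191795 rad = 10.989°
axis k = ((R−Rᵀ)₃₂, (R−Rᵀ)₁₃, (R−Rᵀ)₂₁) / (2 sinθ) = (-0.213817, -0.446234, +0.868998)
rvec = θ·k = (-0.041009, -0.085585, +0.166669)

rvec=(-0.0410, -0.0856, 0.1667) tvec=(0.3011, -0.0773, 0.6579)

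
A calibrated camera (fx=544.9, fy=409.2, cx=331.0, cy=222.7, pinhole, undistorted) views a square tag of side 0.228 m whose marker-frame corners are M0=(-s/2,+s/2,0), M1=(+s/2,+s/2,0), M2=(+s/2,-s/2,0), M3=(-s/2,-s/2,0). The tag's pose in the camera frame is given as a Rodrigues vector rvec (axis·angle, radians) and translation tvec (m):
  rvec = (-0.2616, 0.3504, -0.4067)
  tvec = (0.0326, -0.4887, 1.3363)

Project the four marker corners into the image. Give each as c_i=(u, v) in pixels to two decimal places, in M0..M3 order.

Intrinsics K: fx=544.9, fy=409.2, cx=331.0, cy=222.7
Marker side s = 0.228 m; corners in marker frame (Z=0):
  M0 = (-0.1140, +0.1140, 0)
  M1 = (+0.1140, +0.1140, 0)
  M2 = (+0.1140, -0.1140, 0)
  M3 = (-0.1140, -0.1140, 0)
rvec = (-0.2616, 0.3504, -0.4067), |rvec| = θ = 0.59718 rad = 34.216°
Rodrigues: sinθ=0.56231, 1−cosθ=0.17307; R = I + sinθ·[k]× + (1−cosθ)·[k]×²:
    [+0.86014 +0.33847 +0.38158]
    [-0.42744 +0.88651 +0.17716]
    [-0.27831 -0.31549 +0.90720]
t = (0.0326, -0.4887, 1.3363) m
M0: Pc = R·M0+t = (-0.02687, -0.33891, +1.33206); u = 544.9·(-0.02687)/1.33206 + 331.0 = 320.0082, v = 409.2·(-0.33891)/1.33206 + 222.7 = 118.5895
M1: Pc = R·M1+t = (+0.16924, -0.43637, +1.26861); u = 544.9·(+0.16924)/1.26861 + 331.0 = 403.6935, v = 409.2·(-0.43637)/1.26861 + 222.7 = 81.9466
M2: Pc = R·M2+t = (+0.09207, -0.63849, +1.34054); u = 544.9·(+0.09207)/1.34054 + 331.0 = 368.4247, v = 409.2·(-0.63849)/1.34054 + 222.7 = 27.8004
M3: Pc = R·M3+t = (-0.10404, -0.54103, +1.40399); u = 544.9·(-0.10404)/1.40399 + 331.0 = 290.6208, v = 409.2·(-0.54103)/1.40399 + 222.7 = 65.0131

c0=(320.01, 118.59) c1=(403.69, 81.95) c2=(368.42, 27.80) c3=(290.62, 65.01)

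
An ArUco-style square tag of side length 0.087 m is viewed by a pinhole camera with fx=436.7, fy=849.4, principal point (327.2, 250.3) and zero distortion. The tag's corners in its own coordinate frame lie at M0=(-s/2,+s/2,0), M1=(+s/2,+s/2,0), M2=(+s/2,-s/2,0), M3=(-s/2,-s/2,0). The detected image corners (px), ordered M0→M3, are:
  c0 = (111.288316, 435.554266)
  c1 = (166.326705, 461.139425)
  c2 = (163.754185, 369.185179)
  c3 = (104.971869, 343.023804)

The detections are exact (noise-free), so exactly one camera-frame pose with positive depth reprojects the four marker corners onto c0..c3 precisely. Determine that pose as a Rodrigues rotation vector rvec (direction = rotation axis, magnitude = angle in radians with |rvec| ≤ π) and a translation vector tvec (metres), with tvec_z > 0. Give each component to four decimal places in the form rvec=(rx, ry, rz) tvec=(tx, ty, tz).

rvec=(0.4915, 0.1391, 0.1781) tvec=(-0.2732, 0.1130, 0.6255)

Intrinsics K: fx=436.7, fy=849.4, cx=327.2, cy=250.3
Marker side s = 0.087 m; corners in marker frame (Z=0):
  M0 = (-0.0435, +0.0435, 0)
  M1 = (+0.0435, +0.0435, 0)
  M2 = (+0.0435, -0.0435, 0)
  M3 = (-0.0435, -0.0435, 0)
Detected image corners:
  c0 = (111.288316, 435.554266) px
  c1 = (166.326705, 461.139425) px
  c2 = (163.754185, 369.185179) px
  c3 = (104.971869, 343.023804) px
Planar DLT: solve 8×8 A·h = b for H (H[2,2]=1):
  H  [+633.83211 +156.03137 +136.48190]
  H  [+239.58857 +1368.93251 +403.68450]
  H  [-0.14344 +0.76737 +1.00000]
B = K⁻¹H; ‖b₁‖=1.598716, ‖b₂‖=1.598716; λ = 2/(‖b₁‖+‖b₂‖) = 0.625502, sign → tz>0 ⇒ λ=+0.625502
r₁ = λ·B[:,0] = (+0.97509,+0.20287,-0.08972); r₂ = λ·B[:,1] = (-0.13615,+0.86665,+0.47999)
r₃ = r₁×r₂ = (+0.17513,-0.45582,+0.87267); SVD([r₁ r₂ r₃]) → R = UVᵀ:
  R  [+0.97509 -0.13615 +0.17513]
  R  [+0.20287 +0.86665 -0.45582]
  R  [-0.08972 +0.47999 +0.87267]
t = (-0.27317, +0.11295, +0.62550) m
tr R = 2.714405; θ = arccos((tr R − 1)/2) = 0.540984 rad = 30.996°
axis k = ((R−Rᵀ)₃₂, (R−Rᵀ)₁₃, (R−Rᵀ)₂₁) / (2 sinθ) = (+0.908586, +0.257151, +0.329157)
rvec = θ·k = (+0.491530, +0.139114, +0.178069)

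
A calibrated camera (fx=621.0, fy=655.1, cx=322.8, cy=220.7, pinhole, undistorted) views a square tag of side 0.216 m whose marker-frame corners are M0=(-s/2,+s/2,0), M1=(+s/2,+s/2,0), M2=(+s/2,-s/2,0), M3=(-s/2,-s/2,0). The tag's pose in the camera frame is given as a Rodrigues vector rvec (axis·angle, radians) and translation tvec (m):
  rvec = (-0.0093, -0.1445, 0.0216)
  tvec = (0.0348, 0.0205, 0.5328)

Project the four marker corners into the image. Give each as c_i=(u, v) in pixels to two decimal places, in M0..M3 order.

Intrinsics K: fx=621.0, fy=655.1, cx=322.8, cy=220.7
Marker side s = 0.216 m; corners in marker frame (Z=0):
  M0 = (-0.1080, +0.1080, 0)
  M1 = (+0.1080, +0.1080, 0)
  M2 = (+0.1080, -0.1080, 0)
  M3 = (-0.1080, -0.1080, 0)
rvec = (-0.0093, -0.1445, 0.0216), |rvec| = θ = 0.14640 rad = 8.388°
Rodrigues: sinθ=0.14588, 1−cosθ=0.01070; R = I + sinθ·[k]× + (1−cosθ)·[k]×²:
    [+0.98935 -0.02085 -0.14408]
    [+0.02219 +0.99972 +0.00771]
    [+0.14388 -0.01082 +0.98954]
t = (0.0348, 0.0205, 0.5328) m
M0: Pc = R·M0+t = (-0.07430, +0.12607, +0.51609); u = 621.0·(-0.07430)/0.51609 + 322.8 = 233.3950, v = 655.1·(+0.12607)/0.51609 + 220.7 = 380.7309
M1: Pc = R·M1+t = (+0.13940, +0.13087, +0.54717); u = 621.0·(+0.13940)/0.54717 + 322.8 = 481.0061, v = 655.1·(+0.13087)/0.54717 + 220.7 = 377.3807
M2: Pc = R·M2+t = (+0.14390, -0.08507, +0.54951); u = 621.0·(+0.14390)/0.54951 + 322.8 = 485.4230, v = 655.1·(-0.08507)/0.54951 + 220.7 = 119.2794
M3: Pc = R·M3+t = (-0.06980, -0.08987, +0.51843); u = 621.0·(-0.06980)/0.51843 + 322.8 = 239.1934, v = 655.1·(-0.08987)/0.51843 + 220.7 = 107.1418

c0=(233.40, 380.73) c1=(481.01, 377.38) c2=(485.42, 119.28) c3=(239.19, 107.14)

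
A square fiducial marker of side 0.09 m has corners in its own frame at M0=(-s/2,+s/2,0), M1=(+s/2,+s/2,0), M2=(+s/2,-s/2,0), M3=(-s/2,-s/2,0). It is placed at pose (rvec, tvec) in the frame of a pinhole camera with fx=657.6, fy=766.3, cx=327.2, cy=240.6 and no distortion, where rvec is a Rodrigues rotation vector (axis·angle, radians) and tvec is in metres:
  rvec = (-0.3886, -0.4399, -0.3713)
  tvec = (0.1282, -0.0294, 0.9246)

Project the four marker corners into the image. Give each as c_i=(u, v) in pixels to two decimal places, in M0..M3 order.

Intrinsics K: fx=657.6, fy=766.3, cx=327.2, cy=240.6
Marker side s = 0.09 m; corners in marker frame (Z=0):
  M0 = (-0.0450, +0.0450, 0)
  M1 = (+0.0450, +0.0450, 0)
  M2 = (+0.0450, -0.0450, 0)
  M3 = (-0.0450, -0.0450, 0)
rvec = (-0.3886, -0.4399, -0.3713), |rvec| = θ = 0.69454 rad = 39.794°
Rodrigues: sinθ=0.64003, 1−cosθ=0.23165; R = I + sinθ·[k]× + (1−cosθ)·[k]×²:
    [+0.84087 +0.42425 -0.33609]
    [-0.26007 +0.86128 +0.43654]
    [+0.47467 -0.27967 +0.83455]
t = (0.1282, -0.0294, 0.9246) m
M0: Pc = R·M0+t = (+0.10945, +0.02106, +0.89066); u = 657.6·(+0.10945)/0.89066 + 327.2 = 408.0123, v = 766.3·(+0.02106)/0.89066 + 240.6 = 258.7200
M1: Pc = R·M1+t = (+0.18513, -0.00235, +0.93338); u = 657.6·(+0.18513)/0.93338 + 327.2 = 457.6317, v = 766.3·(-0.00235)/0.93338 + 240.6 = 238.6742
M2: Pc = R·M2+t = (+0.14695, -0.07986, +0.95854); u = 657.6·(+0.14695)/0.95854 + 327.2 = 428.0120, v = 766.3·(-0.07986)/0.95854 + 240.6 = 176.7562
M3: Pc = R·M3+t = (+0.07127, -0.05645, +0.91582); u = 657.6·(+0.07127)/0.91582 + 327.2 = 378.3746, v = 766.3·(-0.05645)/0.91582 + 240.6 = 193.3628

c0=(408.01, 258.72) c1=(457.63, 238.67) c2=(428.01, 176.76) c3=(378.37, 193.36)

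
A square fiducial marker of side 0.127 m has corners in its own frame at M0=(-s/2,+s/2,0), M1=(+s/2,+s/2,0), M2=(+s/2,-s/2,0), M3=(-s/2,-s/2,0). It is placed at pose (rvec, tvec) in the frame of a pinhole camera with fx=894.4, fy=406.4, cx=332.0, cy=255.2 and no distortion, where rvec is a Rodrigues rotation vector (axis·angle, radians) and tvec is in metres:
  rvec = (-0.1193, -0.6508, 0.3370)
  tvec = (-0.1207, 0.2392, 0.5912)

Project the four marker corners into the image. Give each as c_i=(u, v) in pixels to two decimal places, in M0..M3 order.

c0=(26.21, 463.18) c1=(200.01, 467.42) c2=(253.39, 382.87) c3=(94.71, 367.99)

Intrinsics K: fx=894.4, fy=406.4, cx=332.0, cy=255.2
Marker side s = 0.127 m; corners in marker frame (Z=0):
  M0 = (-0.0635, +0.0635, 0)
  M1 = (+0.0635, +0.0635, 0)
  M2 = (+0.0635, -0.0635, 0)
  M3 = (-0.0635, -0.0635, 0)
rvec = (-0.1193, -0.6508, 0.3370), |rvec| = θ = 0.74252 rad = 42.544°
Rodrigues: sinθ=0.67615, 1−cosθ=0.26324; R = I + sinθ·[k]× + (1−cosθ)·[k]×²:
    [+0.74356 -0.26981 -0.61182]
    [+0.34394 +0.93898 +0.00392]
    [+0.57343 -0.21335 +0.79099]
t = (-0.1207, 0.2392, 0.5912) m
M0: Pc = R·M0+t = (-0.18505, +0.27698, +0.54124); u = 894.4·(-0.18505)/0.54124 + 332.0 = 26.2064, v = 406.4·(+0.27698)/0.54124 + 255.2 = 463.1793
M1: Pc = R·M1+t = (-0.09062, +0.32067, +0.61407); u = 894.4·(-0.09062)/0.61407 + 332.0 = 200.0147, v = 406.4·(+0.32067)/0.61407 + 255.2 = 467.4228
M2: Pc = R·M2+t = (-0.05635, +0.20142, +0.64116); u = 894.4·(-0.05635)/0.64116 + 332.0 = 253.3916, v = 406.4·(+0.20142)/0.64116 + 255.2 = 382.8671
M3: Pc = R·M3+t = (-0.15078, +0.15773, +0.56833); u = 894.4·(-0.15078)/0.56833 + 332.0 = 94.7093, v = 406.4·(+0.15773)/0.56833 + 255.2 = 367.9912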